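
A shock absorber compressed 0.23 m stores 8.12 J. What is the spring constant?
k = 2·PE/x² = 2·8.12/(0.23)² = 307.0 N/m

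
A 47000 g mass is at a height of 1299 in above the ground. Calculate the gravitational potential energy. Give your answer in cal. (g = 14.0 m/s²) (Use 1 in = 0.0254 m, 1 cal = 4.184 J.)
Convert to SI: m = 47.0 kg, h = 32.9946 m
PE = mgh = (47.0)(14.0)(32.9946) = 21710.4 J = 5189 cal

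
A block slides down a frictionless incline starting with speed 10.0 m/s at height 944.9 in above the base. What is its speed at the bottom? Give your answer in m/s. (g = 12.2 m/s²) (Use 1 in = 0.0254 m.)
Convert to SI: v₀ = 10.0 m/s, h = 24.0005 m
½mv₀² + mgh = ½mv² ⇒ v = √(v₀² + 2gh) = √(10.0² + 2·12.2·24.0005) = 26.18 m/s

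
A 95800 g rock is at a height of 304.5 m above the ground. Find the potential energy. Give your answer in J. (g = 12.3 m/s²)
Convert to SI: m = 95.8 kg, h = 304.5 m
PE = mgh = (95.8)(12.3)(304.5) = 358800 J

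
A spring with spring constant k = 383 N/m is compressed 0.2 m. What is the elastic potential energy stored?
PE = ½kx² = ½(383)(0.2)² = 7.66 J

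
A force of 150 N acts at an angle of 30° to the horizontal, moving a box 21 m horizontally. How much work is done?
W = F·d·cosθ = (150)(21)cos(30°) = 2728 J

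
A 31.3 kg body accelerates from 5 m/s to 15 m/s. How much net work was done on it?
W = ΔKE = ½m(v₂² − v₁²) = ½(31.3)(15² − 5²) = 3130.0 J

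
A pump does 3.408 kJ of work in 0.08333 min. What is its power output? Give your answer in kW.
Convert to SI: W = 3408.0 J, t = 4.9998 s
P = W/t = 3408.0/4.9998 = 681.627 W = 0.6816 kW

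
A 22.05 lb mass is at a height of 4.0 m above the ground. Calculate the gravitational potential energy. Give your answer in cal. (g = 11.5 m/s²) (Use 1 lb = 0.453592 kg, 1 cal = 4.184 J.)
Convert to SI: m = 10.0017 kg, h = 4.0 m
PE = mgh = (10.0017)(11.5)(4.0) = 460.078 J = 110.0 cal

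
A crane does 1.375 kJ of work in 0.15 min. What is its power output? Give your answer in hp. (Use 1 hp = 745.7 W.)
Convert to SI: W = 1375.0 J, t = 9.0 s
P = W/t = 1375.0/9.0 = 152.778 W = 0.2049 hp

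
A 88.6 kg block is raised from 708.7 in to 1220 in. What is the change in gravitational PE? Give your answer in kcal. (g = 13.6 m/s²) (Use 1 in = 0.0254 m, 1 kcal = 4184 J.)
Convert to SI: m = 88.6 kg, Δh = 12.987 m
ΔPE = mgΔh = (88.6)(13.6)(12.987) = 15648.8 J = 3.74 kcal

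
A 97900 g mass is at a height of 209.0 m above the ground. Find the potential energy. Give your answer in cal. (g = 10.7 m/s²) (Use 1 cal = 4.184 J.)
Convert to SI: m = 97.9 kg, h = 209.0 m
PE = mgh = (97.9)(10.7)(209.0) = 218934 J = 52330 cal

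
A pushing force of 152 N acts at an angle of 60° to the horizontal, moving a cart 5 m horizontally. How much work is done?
W = F·d·cosθ = (152)(5)cos(60°) = 380.0 J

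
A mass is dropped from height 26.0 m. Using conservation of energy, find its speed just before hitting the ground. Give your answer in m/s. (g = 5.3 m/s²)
mgh = ½mv² ⇒ v = √(2gh) = √(2·5.3·26.0) = 16.6 m/s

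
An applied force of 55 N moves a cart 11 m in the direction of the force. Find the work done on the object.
W = F·d = (55)(11) = 605.0 J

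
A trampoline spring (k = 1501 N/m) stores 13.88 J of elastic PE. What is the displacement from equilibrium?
x = √(2·PE/k) = √(2·13.88/1501) = 0.136 m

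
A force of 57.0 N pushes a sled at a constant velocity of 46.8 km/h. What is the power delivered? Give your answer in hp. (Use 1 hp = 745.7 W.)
Convert to SI: F = 57.0 N, v = 13.0 m/s
P = Fv = (57.0)(13.0) = 741.0 W = 0.9937 hp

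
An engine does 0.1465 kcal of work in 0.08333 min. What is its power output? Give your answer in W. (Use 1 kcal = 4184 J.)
Convert to SI: W = 612.956 J, t = 4.9998 s
P = W/t = 612.956/4.9998 = 122.6 W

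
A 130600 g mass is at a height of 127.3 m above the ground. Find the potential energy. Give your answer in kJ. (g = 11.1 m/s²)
Convert to SI: m = 130.6 kg, h = 127.3 m
PE = mgh = (130.6)(11.1)(127.3) = 184542 J = 184.5 kJ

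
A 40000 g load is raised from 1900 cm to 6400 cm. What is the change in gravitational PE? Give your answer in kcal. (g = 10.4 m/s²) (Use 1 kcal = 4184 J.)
Convert to SI: m = 40.0 kg, Δh = 45.0 m
ΔPE = mgΔh = (40.0)(10.4)(45.0) = 18720.0 J = 4.474 kcal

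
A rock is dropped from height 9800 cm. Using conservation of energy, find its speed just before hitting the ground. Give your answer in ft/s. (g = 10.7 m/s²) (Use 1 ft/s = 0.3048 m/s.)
Convert to SI: h = 98.0 m
mgh = ½mv² ⇒ v = √(2gh) = √(2·10.7·98.0) = 45.7952 m/s = 150.2 ft/s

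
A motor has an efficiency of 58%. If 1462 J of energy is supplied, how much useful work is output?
W_out = η·W_in = 0.58·1462 = 847.96 J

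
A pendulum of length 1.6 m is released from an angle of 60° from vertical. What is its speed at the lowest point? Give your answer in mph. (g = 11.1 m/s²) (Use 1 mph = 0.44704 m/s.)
h = L(1 − cosθ) = 1.6(1 − cos60°) = 0.8 m
v = √(2gh) = √(2·11.1·0.8) = 4.21426 m/s = 9.427 mph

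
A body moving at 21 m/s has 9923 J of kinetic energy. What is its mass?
m = 2·KE/v² = 2·9923/(21)² = 45.0 kg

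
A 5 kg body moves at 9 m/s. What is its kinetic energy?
KE = ½mv² = ½(5)(9)² = 202.5 J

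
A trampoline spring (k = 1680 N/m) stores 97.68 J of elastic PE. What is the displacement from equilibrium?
x = √(2·PE/k) = √(2·97.68/1680) = 0.341 m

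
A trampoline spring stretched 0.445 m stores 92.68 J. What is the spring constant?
k = 2·PE/x² = 2·92.68/(0.445)² = 936.0 N/m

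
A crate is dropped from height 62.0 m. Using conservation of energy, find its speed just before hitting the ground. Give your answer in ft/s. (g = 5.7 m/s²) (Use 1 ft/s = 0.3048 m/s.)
mgh = ½mv² ⇒ v = √(2gh) = √(2·5.7·62.0) = 26.5857 m/s = 87.22 ft/s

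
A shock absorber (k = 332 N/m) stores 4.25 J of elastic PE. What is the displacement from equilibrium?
x = √(2·PE/k) = √(2·4.25/332) = 0.16 m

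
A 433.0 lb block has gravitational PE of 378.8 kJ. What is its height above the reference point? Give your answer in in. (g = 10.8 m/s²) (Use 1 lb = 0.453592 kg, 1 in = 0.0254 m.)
Convert to SI: m = 196.405 kg, PE = 378800 J
h = PE/(mg) = 378800/(196.405·10.8) = 178.58 m = 7031 in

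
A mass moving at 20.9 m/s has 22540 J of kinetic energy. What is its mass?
m = 2·KE/v² = 2·22540/(20.9)² = 103.2 kg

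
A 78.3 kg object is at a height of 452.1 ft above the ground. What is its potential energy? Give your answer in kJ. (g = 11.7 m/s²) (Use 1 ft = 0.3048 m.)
Convert to SI: m = 78.3 kg, h = 137.8 m
PE = mgh = (78.3)(11.7)(137.8) = 126240 J = 126.2 kJ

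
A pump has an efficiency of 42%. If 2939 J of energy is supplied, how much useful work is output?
W_out = η·W_in = 0.42·2939 = 1234.38 J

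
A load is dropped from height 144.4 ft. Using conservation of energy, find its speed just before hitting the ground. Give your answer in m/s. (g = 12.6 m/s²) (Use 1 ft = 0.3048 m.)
Convert to SI: h = 44.0131 m
mgh = ½mv² ⇒ v = √(2gh) = √(2·12.6·44.0131) = 33.3 m/s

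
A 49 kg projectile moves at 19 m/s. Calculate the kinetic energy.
KE = ½mv² = ½(49)(19)² = 8844.5 J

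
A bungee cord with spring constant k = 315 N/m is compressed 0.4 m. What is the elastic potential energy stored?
PE = ½kx² = ½(315)(0.4)² = 25.2 J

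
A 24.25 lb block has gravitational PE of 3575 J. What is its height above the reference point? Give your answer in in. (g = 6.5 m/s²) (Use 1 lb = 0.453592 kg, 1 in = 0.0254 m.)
Convert to SI: m = 10.9996 kg, PE = 3575.0 J
h = PE/(mg) = 3575.0/(10.9996·6.5) = 50.0018 m = 1969 in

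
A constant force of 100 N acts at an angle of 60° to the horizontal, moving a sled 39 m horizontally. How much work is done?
W = F·d·cosθ = (100)(39)cos(60°) = 1950 J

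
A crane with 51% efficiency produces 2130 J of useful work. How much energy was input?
W_in = W_out/η = 2130/0.51 = 4176 J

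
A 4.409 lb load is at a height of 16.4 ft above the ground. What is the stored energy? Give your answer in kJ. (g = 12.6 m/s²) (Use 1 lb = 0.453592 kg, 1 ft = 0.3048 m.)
Convert to SI: m = 1.99989 kg, h = 4.99872 m
PE = mgh = (1.99989)(12.6)(4.99872) = 125.961 J = 0.126 kJ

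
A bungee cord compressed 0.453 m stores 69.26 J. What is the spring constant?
k = 2·PE/x² = 2·69.26/(0.453)² = 675.0 N/m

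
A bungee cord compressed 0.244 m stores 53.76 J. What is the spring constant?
k = 2·PE/x² = 2·53.76/(0.244)² = 1806 N/m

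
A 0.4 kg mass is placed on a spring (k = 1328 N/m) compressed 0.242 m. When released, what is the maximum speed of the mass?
½kx² = ½mv² ⇒ v = x√(k/m) = (0.242)√(1328/0.4) = 13.94 m/s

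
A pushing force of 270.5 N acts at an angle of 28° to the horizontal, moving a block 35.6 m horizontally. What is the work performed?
W = F·d·cosθ = (270.5)(35.6)cos(28°) = 8503 J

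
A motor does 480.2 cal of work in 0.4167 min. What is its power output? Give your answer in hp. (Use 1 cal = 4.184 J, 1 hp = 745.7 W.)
Convert to SI: W = 2009.16 J, t = 25.002 s
P = W/t = 2009.16/25.002 = 80.3598 W = 0.1078 hp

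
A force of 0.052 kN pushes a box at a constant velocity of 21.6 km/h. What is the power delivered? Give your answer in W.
Convert to SI: F = 52.0 N, v = 6.0 m/s
P = Fv = (52.0)(6.0) = 312.0 W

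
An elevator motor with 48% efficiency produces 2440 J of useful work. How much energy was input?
W_in = W_out/η = 2440/0.48 = 5083 J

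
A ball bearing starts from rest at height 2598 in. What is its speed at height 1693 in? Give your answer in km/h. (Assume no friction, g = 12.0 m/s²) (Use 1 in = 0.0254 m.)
Convert to SI: h₁−h₂ = 22.987 m
mgh₁ = mgh₂ + ½mv² ⇒ v = √(2g(h₁−h₂)) = √(2·12.0·22.987) = 23.488 m/s = 84.56 km/h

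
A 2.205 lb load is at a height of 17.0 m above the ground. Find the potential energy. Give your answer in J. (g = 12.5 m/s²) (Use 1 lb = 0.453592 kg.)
Convert to SI: m = 1.00017 kg, h = 17.0 m
PE = mgh = (1.00017)(12.5)(17.0) = 212.5 J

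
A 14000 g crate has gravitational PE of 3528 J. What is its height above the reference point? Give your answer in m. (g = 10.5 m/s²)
Convert to SI: m = 14.0 kg, PE = 3528.0 J
h = PE/(mg) = 3528.0/(14.0·10.5) = 24.0 m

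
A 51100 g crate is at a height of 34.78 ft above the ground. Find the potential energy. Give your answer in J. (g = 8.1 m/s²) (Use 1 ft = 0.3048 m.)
Convert to SI: m = 51.1 kg, h = 10.6009 m
PE = mgh = (51.1)(8.1)(10.6009) = 4388 J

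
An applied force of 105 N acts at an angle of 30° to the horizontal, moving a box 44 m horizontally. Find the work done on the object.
W = F·d·cosθ = (105)(44)cos(30°) = 4001 J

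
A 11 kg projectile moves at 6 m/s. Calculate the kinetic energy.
KE = ½mv² = ½(11)(6)² = 198.0 J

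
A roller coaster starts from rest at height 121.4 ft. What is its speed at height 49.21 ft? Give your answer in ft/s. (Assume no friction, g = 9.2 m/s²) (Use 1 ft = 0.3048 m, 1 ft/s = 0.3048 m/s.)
Convert to SI: h₁−h₂ = 22.0035 m
mgh₁ = mgh₂ + ½mv² ⇒ v = √(2g(h₁−h₂)) = √(2·9.2·22.0035) = 20.1212 m/s = 66.01 ft/s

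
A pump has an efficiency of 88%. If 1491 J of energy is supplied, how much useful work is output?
W_out = η·W_in = 0.88·1491 = 1312.08 J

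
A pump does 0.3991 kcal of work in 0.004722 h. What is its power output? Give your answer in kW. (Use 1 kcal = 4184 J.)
Convert to SI: W = 1669.83 J, t = 16.9992 s
P = W/t = 1669.83/16.9992 = 98.2302 W = 0.09823 kW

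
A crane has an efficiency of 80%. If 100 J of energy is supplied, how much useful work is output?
W_out = η·W_in = 0.8·100 = 80.0 J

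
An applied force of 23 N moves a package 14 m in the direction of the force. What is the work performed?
W = F·d = (23)(14) = 322.0 J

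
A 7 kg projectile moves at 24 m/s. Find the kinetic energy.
KE = ½mv² = ½(7)(24)² = 2016.0 J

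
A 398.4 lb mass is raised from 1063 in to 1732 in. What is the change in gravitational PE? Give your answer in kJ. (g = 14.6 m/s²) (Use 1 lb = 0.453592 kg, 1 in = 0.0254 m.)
Convert to SI: m = 180.711 kg, Δh = 16.9926 m
ΔPE = mgΔh = (180.711)(14.6)(16.9926) = 44833.0 J = 44.83 kJ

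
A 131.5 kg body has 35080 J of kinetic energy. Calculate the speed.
v = √(2·KE/m) = √(2·35080/131.5) = 23.1 m/s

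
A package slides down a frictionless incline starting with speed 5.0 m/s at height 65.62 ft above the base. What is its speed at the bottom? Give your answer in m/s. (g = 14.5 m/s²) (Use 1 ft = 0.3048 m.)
Convert to SI: v₀ = 5.0 m/s, h = 20.001 m
½mv₀² + mgh = ½mv² ⇒ v = √(v₀² + 2gh) = √(5.0² + 2·14.5·20.001) = 24.6 m/s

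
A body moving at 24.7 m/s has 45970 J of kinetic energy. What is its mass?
m = 2·KE/v² = 2·45970/(24.7)² = 150.7 kg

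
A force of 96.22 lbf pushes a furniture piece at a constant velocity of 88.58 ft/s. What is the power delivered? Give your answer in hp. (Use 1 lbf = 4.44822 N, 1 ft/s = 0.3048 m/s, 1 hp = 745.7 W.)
Convert to SI: F = 428.008 N, v = 26.9992 m/s
P = Fv = (428.008)(26.9992) = 11555.9 W = 15.5 hp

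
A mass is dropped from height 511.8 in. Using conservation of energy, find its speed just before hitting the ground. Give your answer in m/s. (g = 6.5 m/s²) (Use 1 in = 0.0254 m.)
Convert to SI: h = 12.9997 m
mgh = ½mv² ⇒ v = √(2gh) = √(2·6.5·12.9997) = 13.0 m/s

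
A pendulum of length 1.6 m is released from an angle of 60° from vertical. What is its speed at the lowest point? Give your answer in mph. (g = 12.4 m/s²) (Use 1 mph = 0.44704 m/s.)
h = L(1 − cosθ) = 1.6(1 − cos60°) = 0.8 m
v = √(2gh) = √(2·12.4·0.8) = 4.45421 m/s = 9.964 mph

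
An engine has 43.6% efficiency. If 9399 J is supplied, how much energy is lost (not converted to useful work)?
W_lost = W_in(1 − η) = 9399·(1 − 0.436) = 5301 J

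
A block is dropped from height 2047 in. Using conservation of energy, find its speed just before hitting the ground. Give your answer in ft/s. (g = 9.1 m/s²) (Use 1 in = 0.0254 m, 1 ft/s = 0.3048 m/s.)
Convert to SI: h = 51.9938 m
mgh = ½mv² ⇒ v = √(2gh) = √(2·9.1·51.9938) = 30.7618 m/s = 100.9 ft/s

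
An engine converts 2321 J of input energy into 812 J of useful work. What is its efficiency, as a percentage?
η = W_out/W_in = 812/2321 = 34.98%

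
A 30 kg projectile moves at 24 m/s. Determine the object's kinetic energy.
KE = ½mv² = ½(30)(24)² = 8640.0 J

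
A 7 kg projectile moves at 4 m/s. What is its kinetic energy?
KE = ½mv² = ½(7)(4)² = 56.0 J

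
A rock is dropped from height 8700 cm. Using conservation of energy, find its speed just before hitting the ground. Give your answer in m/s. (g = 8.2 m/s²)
Convert to SI: h = 87.0 m
mgh = ½mv² ⇒ v = √(2gh) = √(2·8.2·87.0) = 37.77 m/s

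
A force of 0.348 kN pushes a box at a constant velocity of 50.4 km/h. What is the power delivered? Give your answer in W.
Convert to SI: F = 348.0 N, v = 14.0 m/s
P = Fv = (348.0)(14.0) = 4872 W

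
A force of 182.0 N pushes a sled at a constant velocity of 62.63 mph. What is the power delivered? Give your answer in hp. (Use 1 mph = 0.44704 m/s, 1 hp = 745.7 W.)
Convert to SI: F = 182.0 N, v = 27.9981 m/s
P = Fv = (182.0)(27.9981) = 5095.66 W = 6.833 hp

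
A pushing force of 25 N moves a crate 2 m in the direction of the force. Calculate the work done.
W = F·d = (25)(2) = 50.0 J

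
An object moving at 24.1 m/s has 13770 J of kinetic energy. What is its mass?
m = 2·KE/v² = 2·13770/(24.1)² = 47.42 kg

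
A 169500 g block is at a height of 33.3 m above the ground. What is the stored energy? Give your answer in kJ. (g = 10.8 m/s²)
Convert to SI: m = 169.5 kg, h = 33.3 m
PE = mgh = (169.5)(10.8)(33.3) = 60959.0 J = 60.96 kJ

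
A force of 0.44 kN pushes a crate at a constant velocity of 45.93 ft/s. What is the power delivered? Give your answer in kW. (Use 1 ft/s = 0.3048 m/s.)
Convert to SI: F = 440.0 N, v = 13.9995 m/s
P = Fv = (440.0)(13.9995) = 6159.76 W = 6.16 kW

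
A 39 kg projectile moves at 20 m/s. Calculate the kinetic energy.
KE = ½mv² = ½(39)(20)² = 7800.0 J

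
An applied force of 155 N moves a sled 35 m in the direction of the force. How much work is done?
W = F·d = (155)(35) = 5425 J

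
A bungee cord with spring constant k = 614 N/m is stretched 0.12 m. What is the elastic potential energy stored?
PE = ½kx² = ½(614)(0.12)² = 4.421 J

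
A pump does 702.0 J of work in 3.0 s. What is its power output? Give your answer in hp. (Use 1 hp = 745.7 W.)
P = W/t = 702.0/3.0 = 234.0 W = 0.3138 hp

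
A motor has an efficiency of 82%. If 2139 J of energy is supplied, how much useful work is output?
W_out = η·W_in = 0.82·2139 = 1753.98 J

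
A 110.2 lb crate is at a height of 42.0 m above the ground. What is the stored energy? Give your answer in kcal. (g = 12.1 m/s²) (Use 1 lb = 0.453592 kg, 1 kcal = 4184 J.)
Convert to SI: m = 49.9858 kg, h = 42.0 m
PE = mgh = (49.9858)(12.1)(42.0) = 25402.8 J = 6.071 kcal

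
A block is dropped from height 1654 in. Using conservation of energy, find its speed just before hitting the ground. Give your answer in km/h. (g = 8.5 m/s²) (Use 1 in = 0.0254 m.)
Convert to SI: h = 42.0116 m
mgh = ½mv² ⇒ v = √(2gh) = √(2·8.5·42.0116) = 26.7245 m/s = 96.21 km/h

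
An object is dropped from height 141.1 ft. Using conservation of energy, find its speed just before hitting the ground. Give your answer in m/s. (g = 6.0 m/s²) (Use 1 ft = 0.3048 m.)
Convert to SI: h = 43.0073 m
mgh = ½mv² ⇒ v = √(2gh) = √(2·6.0·43.0073) = 22.72 m/s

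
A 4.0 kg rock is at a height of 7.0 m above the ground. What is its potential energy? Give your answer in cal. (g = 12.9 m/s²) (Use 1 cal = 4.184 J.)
PE = mgh = (4.0)(12.9)(7.0) = 361.2 J = 86.33 cal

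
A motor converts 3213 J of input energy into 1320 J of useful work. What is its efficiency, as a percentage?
η = W_out/W_in = 1320/3213 = 41.08%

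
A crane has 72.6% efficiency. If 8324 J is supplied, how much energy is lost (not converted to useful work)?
W_lost = W_in(1 − η) = 8324·(1 − 0.726) = 2281 J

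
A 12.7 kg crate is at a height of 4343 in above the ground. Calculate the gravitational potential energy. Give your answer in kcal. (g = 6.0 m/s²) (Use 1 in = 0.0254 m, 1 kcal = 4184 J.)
Convert to SI: m = 12.7 kg, h = 110.312 m
PE = mgh = (12.7)(6.0)(110.312) = 8405.79 J = 2.009 kcal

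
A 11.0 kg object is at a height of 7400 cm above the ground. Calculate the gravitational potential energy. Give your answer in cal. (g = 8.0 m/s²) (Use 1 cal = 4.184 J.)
Convert to SI: m = 11.0 kg, h = 74.0 m
PE = mgh = (11.0)(8.0)(74.0) = 6512.0 J = 1556 cal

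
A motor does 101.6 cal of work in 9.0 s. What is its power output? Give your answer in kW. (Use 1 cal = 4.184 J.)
Convert to SI: W = 425.094 J, t = 9.0 s
P = W/t = 425.094/9.0 = 47.2327 W = 0.04723 kW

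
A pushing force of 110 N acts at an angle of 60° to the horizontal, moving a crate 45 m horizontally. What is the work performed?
W = F·d·cosθ = (110)(45)cos(60°) = 2475 J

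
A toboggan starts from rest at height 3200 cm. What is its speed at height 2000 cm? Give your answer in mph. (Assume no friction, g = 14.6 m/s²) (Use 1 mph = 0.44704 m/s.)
Convert to SI: h₁−h₂ = 12.0 m
mgh₁ = mgh₂ + ½mv² ⇒ v = √(2g(h₁−h₂)) = √(2·14.6·12.0) = 18.719 m/s = 41.87 mph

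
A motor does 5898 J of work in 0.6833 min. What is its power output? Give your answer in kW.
Convert to SI: W = 5898.0 J, t = 40.998 s
P = W/t = 5898.0/40.998 = 143.861 W = 0.1439 kW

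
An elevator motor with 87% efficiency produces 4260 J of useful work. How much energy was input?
W_in = W_out/η = 4260/0.87 = 4897 J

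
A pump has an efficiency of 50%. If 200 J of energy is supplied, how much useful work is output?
W_out = η·W_in = 0.5·200 = 100.0 J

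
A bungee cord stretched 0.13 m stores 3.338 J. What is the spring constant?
k = 2·PE/x² = 2·3.338/(0.13)² = 395.0 N/m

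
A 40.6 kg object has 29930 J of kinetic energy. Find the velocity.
v = √(2·KE/m) = √(2·29930/40.6) = 38.4 m/s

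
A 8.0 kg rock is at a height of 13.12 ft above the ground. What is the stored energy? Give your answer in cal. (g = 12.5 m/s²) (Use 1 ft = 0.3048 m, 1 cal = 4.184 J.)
Convert to SI: m = 8.0 kg, h = 3.99898 m
PE = mgh = (8.0)(12.5)(3.99898) = 399.898 J = 95.58 cal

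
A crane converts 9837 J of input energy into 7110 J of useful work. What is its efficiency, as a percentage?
η = W_out/W_in = 7110/9837 = 72.28%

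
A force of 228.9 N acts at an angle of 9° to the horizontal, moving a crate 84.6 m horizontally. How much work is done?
W = F·d·cosθ = (228.9)(84.6)cos(9°) = 19130 J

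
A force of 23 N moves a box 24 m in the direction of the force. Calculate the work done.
W = F·d = (23)(24) = 552.0 J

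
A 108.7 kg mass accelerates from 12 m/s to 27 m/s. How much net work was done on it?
W = ΔKE = ½m(v₂² − v₁²) = ½(108.7)(27² − 12²) = 31794.75 J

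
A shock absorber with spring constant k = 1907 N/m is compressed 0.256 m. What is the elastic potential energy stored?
PE = ½kx² = ½(1907)(0.256)² = 62.49 J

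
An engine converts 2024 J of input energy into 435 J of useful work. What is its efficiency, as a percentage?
η = W_out/W_in = 435/2024 = 21.49%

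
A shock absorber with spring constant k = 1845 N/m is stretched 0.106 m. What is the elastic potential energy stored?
PE = ½kx² = ½(1845)(0.106)² = 10.37 J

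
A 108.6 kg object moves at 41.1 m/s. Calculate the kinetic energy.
KE = ½mv² = ½(108.6)(41.1)² = 91720 J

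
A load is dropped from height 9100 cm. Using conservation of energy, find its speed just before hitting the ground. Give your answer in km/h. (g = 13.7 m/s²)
Convert to SI: h = 91.0 m
mgh = ½mv² ⇒ v = √(2gh) = √(2·13.7·91.0) = 49.934 m/s = 179.8 km/h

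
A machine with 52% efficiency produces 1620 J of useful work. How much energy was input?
W_in = W_out/η = 1620/0.52 = 3115 J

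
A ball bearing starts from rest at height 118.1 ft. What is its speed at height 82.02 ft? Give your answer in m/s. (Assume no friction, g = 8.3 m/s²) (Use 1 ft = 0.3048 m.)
Convert to SI: h₁−h₂ = 10.9972 m
mgh₁ = mgh₂ + ½mv² ⇒ v = √(2g(h₁−h₂)) = √(2·8.3·10.9972) = 13.51 m/s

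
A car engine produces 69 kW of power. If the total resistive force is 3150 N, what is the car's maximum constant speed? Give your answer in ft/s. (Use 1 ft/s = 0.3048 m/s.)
P = Fv ⇒ v = P/F = 69000 W/3150.0 N = 21.9048 m/s = 71.87 ft/s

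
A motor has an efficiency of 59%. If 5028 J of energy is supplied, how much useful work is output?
W_out = η·W_in = 0.59·5028 = 2966.52 J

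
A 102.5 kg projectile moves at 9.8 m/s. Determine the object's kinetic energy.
KE = ½mv² = ½(102.5)(9.8)² = 4922 J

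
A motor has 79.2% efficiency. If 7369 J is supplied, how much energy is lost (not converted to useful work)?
W_lost = W_in(1 − η) = 7369·(1 − 0.792) = 1533 J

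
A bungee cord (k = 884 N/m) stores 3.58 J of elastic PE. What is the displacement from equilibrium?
x = √(2·PE/k) = √(2·3.58/884) = 0.09 m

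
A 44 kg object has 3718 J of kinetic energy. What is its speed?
v = √(2·KE/m) = √(2·3718/44) = 13.0 m/s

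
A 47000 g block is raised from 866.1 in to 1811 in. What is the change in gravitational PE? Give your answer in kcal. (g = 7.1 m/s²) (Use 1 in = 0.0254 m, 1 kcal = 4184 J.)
Convert to SI: m = 47.0 kg, Δh = 24.0005 m
ΔPE = mgΔh = (47.0)(7.1)(24.0005) = 8008.95 J = 1.914 kcal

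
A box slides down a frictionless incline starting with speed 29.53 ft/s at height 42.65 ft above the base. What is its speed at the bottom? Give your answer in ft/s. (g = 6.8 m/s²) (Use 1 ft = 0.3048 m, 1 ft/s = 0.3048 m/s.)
Convert to SI: v₀ = 9.00074 m/s, h = 12.9997 m
½mv₀² + mgh = ½mv² ⇒ v = √(v₀² + 2gh) = √(9.00074² + 2·6.8·12.9997) = 16.0564 m/s = 52.68 ft/s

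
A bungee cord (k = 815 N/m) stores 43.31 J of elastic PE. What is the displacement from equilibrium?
x = √(2·PE/k) = √(2·43.31/815) = 0.326 m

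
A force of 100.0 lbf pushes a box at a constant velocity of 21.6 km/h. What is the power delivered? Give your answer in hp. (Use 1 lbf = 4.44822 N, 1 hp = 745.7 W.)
Convert to SI: F = 444.822 N, v = 6.0 m/s
P = Fv = (444.822)(6.0) = 2668.93 W = 3.579 hp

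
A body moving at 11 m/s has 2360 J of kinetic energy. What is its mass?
m = 2·KE/v² = 2·2360/(11)² = 39.01 kg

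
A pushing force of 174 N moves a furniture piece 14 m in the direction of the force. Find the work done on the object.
W = F·d = (174)(14) = 2436 J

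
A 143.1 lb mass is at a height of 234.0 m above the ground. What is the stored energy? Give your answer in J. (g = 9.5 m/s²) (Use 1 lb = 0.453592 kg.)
Convert to SI: m = 64.909 kg, h = 234.0 m
PE = mgh = (64.909)(9.5)(234.0) = 144300 J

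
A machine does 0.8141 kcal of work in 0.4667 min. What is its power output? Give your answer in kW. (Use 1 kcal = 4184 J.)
Convert to SI: W = 3406.19 J, t = 28.002 s
P = W/t = 3406.19/28.002 = 121.641 W = 0.1216 kW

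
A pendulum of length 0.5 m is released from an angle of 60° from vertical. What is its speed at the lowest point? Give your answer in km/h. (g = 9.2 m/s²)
h = L(1 − cosθ) = 0.5(1 − cos60°) = 0.25 m
v = √(2gh) = √(2·9.2·0.25) = 2.14476 m/s = 7.721 km/h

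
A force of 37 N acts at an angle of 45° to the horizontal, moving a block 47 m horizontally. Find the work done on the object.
W = F·d·cosθ = (37)(47)cos(45°) = 1230 J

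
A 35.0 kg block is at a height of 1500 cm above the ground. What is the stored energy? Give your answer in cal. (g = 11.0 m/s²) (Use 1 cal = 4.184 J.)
Convert to SI: m = 35.0 kg, h = 15.0 m
PE = mgh = (35.0)(11.0)(15.0) = 5775.0 J = 1380 cal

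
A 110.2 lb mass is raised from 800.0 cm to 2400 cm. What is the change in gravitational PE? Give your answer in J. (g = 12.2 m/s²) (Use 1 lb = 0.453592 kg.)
Convert to SI: m = 49.9858 kg, Δh = 16.0 m
ΔPE = mgΔh = (49.9858)(12.2)(16.0) = 9757 J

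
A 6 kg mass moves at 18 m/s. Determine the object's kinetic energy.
KE = ½mv² = ½(6)(18)² = 972.0 J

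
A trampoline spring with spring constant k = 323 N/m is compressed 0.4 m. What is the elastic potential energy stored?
PE = ½kx² = ½(323)(0.4)² = 25.84 J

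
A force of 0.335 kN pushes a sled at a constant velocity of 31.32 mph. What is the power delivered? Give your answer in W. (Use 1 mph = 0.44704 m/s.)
Convert to SI: F = 335.0 N, v = 14.0013 m/s
P = Fv = (335.0)(14.0013) = 4690 W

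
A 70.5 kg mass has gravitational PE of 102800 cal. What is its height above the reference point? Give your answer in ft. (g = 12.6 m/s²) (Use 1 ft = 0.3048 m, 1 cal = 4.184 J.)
Convert to SI: m = 70.5 kg, PE = 430115 J
h = PE/(mg) = 430115/(70.5·12.6) = 484.2 m = 1589 ft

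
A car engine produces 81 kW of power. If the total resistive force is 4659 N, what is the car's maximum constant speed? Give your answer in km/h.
P = Fv ⇒ v = P/F = 81000 W/4659.0 N = 17.3857 m/s = 62.59 km/h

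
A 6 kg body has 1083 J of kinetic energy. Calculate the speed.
v = √(2·KE/m) = √(2·1083/6) = 19.0 m/s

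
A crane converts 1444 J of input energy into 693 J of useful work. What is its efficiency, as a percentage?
η = W_out/W_in = 693/1444 = 47.99%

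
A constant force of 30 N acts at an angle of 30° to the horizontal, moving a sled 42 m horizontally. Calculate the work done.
W = F·d·cosθ = (30)(42)cos(30°) = 1091 J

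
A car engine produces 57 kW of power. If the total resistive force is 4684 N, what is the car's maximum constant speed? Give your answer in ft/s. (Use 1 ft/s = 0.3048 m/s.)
P = Fv ⇒ v = P/F = 57000 W/4684.0 N = 12.1691 m/s = 39.92 ft/s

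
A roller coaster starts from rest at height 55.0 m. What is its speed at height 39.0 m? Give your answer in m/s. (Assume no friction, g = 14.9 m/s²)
mgh₁ = mgh₂ + ½mv² ⇒ v = √(2g(h₁−h₂)) = √(2·14.9·16.0) = 21.84 m/s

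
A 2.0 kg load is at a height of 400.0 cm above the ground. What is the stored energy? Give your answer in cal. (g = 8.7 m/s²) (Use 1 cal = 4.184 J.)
Convert to SI: m = 2.0 kg, h = 4.0 m
PE = mgh = (2.0)(8.7)(4.0) = 69.6 J = 16.63 cal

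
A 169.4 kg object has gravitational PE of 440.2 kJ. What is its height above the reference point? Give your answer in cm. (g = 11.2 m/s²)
Convert to SI: m = 169.4 kg, PE = 440200 J
h = PE/(mg) = 440200/(169.4·11.2) = 232.016 m = 23200 cm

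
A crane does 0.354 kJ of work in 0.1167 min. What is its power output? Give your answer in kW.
Convert to SI: W = 354.0 J, t = 7.002 s
P = W/t = 354.0/7.002 = 50.557 W = 0.05056 kW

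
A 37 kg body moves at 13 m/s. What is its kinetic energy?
KE = ½mv² = ½(37)(13)² = 3126.5 J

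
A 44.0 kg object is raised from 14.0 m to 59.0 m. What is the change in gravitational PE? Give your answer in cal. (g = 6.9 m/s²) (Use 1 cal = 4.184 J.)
ΔPE = mgΔh = (44.0)(6.9)(45.0) = 13662.0 J = 3265 cal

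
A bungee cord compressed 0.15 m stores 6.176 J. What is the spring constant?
k = 2·PE/x² = 2·6.176/(0.15)² = 549.0 N/m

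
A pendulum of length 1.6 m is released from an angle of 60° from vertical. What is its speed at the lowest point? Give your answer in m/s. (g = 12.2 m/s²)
h = L(1 − cosθ) = 1.6(1 − cos60°) = 0.8 m
v = √(2gh) = √(2·12.2·0.8) = 4.418 m/s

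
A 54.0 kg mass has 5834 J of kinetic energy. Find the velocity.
v = √(2·KE/m) = √(2·5834/54.0) = 14.7 m/s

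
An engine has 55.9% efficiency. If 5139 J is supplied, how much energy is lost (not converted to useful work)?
W_lost = W_in(1 − η) = 5139·(1 − 0.559) = 2266 J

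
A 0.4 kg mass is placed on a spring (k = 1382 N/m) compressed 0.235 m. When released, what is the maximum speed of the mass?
½kx² = ½mv² ⇒ v = x√(k/m) = (0.235)√(1382/0.4) = 13.81 m/s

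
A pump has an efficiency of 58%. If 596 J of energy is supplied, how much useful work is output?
W_out = η·W_in = 0.58·596 = 345.68 J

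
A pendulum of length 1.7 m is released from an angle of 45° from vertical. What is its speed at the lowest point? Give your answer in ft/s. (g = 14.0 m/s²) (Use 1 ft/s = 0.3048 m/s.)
h = L(1 − cosθ) = 1.7(1 − cos45°) = 0.497918 m
v = √(2gh) = √(2·14.0·0.497918) = 3.73386 m/s = 12.25 ft/s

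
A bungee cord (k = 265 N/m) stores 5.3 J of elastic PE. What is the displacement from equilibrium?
x = √(2·PE/k) = √(2·5.3/265) = 0.2 m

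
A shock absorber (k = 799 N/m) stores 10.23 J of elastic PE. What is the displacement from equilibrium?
x = √(2·PE/k) = √(2·10.23/799) = 0.16 m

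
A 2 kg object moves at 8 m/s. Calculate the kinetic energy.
KE = ½mv² = ½(2)(8)² = 64.0 J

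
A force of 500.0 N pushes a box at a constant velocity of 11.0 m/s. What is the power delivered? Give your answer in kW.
P = Fv = (500.0)(11.0) = 5500.0 W = 5.5 kW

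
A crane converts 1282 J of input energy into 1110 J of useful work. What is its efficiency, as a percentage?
η = W_out/W_in = 1110/1282 = 86.58%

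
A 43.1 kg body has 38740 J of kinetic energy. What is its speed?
v = √(2·KE/m) = √(2·38740/43.1) = 42.4 m/s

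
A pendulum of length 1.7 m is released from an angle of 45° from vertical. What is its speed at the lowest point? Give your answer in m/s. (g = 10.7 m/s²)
h = L(1 − cosθ) = 1.7(1 − cos45°) = 0.497918 m
v = √(2gh) = √(2·10.7·0.497918) = 3.264 m/s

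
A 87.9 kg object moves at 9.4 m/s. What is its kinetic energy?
KE = ½mv² = ½(87.9)(9.4)² = 3883 J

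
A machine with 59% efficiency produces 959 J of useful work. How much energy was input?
W_in = W_out/η = 959/0.59 = 1625 J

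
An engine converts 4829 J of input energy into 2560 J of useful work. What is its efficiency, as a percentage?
η = W_out/W_in = 2560/4829 = 53.01%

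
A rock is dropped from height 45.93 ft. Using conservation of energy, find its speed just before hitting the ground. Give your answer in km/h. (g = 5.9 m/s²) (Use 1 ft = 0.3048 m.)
Convert to SI: h = 13.9995 m
mgh = ½mv² ⇒ v = √(2gh) = √(2·5.9·13.9995) = 12.8528 m/s = 46.27 km/h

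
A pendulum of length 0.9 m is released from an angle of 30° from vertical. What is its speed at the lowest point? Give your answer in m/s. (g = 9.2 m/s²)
h = L(1 − cosθ) = 0.9(1 − cos30°) = 0.120577 m
v = √(2gh) = √(2·9.2·0.120577) = 1.49 m/s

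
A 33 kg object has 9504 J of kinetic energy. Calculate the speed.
v = √(2·KE/m) = √(2·9504/33) = 24.0 m/s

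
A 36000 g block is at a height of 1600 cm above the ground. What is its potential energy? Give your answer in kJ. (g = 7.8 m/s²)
Convert to SI: m = 36.0 kg, h = 16.0 m
PE = mgh = (36.0)(7.8)(16.0) = 4492.8 J = 4.493 kJ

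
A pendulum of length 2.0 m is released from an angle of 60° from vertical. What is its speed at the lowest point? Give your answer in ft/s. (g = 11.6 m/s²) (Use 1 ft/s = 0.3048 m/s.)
h = L(1 − cosθ) = 2.0(1 − cos60°) = 1.0 m
v = √(2gh) = √(2·11.6·1.0) = 4.81664 m/s = 15.8 ft/s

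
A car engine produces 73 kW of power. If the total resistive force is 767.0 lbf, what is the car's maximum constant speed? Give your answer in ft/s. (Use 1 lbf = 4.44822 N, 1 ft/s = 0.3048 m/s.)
Convert to SI: F = 3411.78 N
P = Fv ⇒ v = P/F = 73000 W/3411.78 N = 21.3964 m/s = 70.2 ft/s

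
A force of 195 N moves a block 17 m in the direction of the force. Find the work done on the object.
W = F·d = (195)(17) = 3315 J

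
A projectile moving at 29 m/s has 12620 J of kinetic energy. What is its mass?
m = 2·KE/v² = 2·12620/(29)² = 30.01 kg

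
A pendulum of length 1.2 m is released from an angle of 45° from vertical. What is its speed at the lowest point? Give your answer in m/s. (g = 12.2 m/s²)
h = L(1 − cosθ) = 1.2(1 − cos45°) = 0.351472 m
v = √(2gh) = √(2·12.2·0.351472) = 2.928 m/s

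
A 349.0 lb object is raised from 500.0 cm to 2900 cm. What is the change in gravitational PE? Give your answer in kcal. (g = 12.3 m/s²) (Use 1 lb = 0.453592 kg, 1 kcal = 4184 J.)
Convert to SI: m = 158.304 kg, Δh = 24.0 m
ΔPE = mgΔh = (158.304)(12.3)(24.0) = 46731.2 J = 11.17 kcal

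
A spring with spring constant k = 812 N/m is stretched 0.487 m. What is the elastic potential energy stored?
PE = ½kx² = ½(812)(0.487)² = 96.29 J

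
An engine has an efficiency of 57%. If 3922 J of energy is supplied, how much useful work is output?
W_out = η·W_in = 0.57·3922 = 2235.54 J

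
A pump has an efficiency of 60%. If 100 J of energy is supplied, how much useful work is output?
W_out = η·W_in = 0.6·100 = 60.0 J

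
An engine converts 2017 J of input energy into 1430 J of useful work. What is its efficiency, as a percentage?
η = W_out/W_in = 1430/2017 = 70.9%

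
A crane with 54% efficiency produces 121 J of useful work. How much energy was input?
W_in = W_out/η = 121/0.54 = 224.1 J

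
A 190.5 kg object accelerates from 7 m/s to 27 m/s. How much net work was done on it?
W = ΔKE = ½m(v₂² − v₁²) = ½(190.5)(27² − 7²) = 64770.0 J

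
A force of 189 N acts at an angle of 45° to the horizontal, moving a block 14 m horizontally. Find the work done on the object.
W = F·d·cosθ = (189)(14)cos(45°) = 1871 J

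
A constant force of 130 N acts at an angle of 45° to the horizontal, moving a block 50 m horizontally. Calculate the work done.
W = F·d·cosθ = (130)(50)cos(45°) = 4596 J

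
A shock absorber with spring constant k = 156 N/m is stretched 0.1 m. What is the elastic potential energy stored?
PE = ½kx² = ½(156)(0.1)² = 0.78 J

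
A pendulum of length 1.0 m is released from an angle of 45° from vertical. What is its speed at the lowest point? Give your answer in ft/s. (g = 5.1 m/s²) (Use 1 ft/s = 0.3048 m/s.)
h = L(1 − cosθ) = 1.0(1 − cos45°) = 0.292893 m
v = √(2gh) = √(2·5.1·0.292893) = 1.72844 m/s = 5.671 ft/s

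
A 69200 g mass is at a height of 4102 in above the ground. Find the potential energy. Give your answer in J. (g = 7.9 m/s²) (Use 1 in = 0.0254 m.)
Convert to SI: m = 69.2 kg, h = 104.191 m
PE = mgh = (69.2)(7.9)(104.191) = 56960 J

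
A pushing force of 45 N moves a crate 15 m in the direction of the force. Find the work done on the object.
W = F·d = (45)(15) = 675.0 J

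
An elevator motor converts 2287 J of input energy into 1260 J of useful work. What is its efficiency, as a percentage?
η = W_out/W_in = 1260/2287 = 55.09%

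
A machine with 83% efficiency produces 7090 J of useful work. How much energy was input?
W_in = W_out/η = 7090/0.83 = 8542 J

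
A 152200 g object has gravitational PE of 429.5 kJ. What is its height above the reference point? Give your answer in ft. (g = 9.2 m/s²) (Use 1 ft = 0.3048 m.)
Convert to SI: m = 152.2 kg, PE = 429500 J
h = PE/(mg) = 429500/(152.2·9.2) = 306.733 m = 1006 ft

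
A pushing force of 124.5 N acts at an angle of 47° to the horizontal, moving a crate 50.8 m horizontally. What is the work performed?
W = F·d·cosθ = (124.5)(50.8)cos(47°) = 4313 J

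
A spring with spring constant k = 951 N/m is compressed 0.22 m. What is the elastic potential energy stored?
PE = ½kx² = ½(951)(0.22)² = 23.01 J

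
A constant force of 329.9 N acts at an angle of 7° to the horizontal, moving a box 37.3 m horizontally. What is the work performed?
W = F·d·cosθ = (329.9)(37.3)cos(7°) = 12210 J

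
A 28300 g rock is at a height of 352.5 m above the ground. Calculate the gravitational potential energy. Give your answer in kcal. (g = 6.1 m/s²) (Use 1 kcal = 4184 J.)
Convert to SI: m = 28.3 kg, h = 352.5 m
PE = mgh = (28.3)(6.1)(352.5) = 60852.1 J = 14.54 kcal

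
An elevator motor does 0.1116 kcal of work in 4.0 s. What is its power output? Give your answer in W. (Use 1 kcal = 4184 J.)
Convert to SI: W = 466.934 J, t = 4.0 s
P = W/t = 466.934/4.0 = 116.7 W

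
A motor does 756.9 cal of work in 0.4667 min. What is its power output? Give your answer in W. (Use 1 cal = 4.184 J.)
Convert to SI: W = 3166.87 J, t = 28.002 s
P = W/t = 3166.87/28.002 = 113.1 W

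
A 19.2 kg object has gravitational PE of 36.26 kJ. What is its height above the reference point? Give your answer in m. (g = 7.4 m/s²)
Convert to SI: m = 19.2 kg, PE = 36260.0 J
h = PE/(mg) = 36260.0/(19.2·7.4) = 255.2 m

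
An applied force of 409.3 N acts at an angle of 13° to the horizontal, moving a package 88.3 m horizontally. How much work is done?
W = F·d·cosθ = (409.3)(88.3)cos(13°) = 35210 J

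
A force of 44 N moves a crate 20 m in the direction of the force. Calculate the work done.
W = F·d = (44)(20) = 880.0 J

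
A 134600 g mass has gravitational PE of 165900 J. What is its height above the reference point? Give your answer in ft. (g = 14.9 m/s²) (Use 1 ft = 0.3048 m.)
Convert to SI: m = 134.6 kg, PE = 165900 J
h = PE/(mg) = 165900/(134.6·14.9) = 82.7209 m = 271.4 ft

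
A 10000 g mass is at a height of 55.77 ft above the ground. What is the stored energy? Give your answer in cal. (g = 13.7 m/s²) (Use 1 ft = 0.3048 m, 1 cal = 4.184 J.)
Convert to SI: m = 10.0 kg, h = 16.9987 m
PE = mgh = (10.0)(13.7)(16.9987) = 2328.82 J = 556.6 cal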